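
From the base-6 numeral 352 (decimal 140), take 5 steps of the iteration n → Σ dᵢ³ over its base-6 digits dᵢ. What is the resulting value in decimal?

190

140 = (3,5,2)_6 → 3³ + 5³ + 2³ = 27 + 125 + 8 = 160
160 = (4,2,4)_6 → 4³ + 2³ + 4³ = 64 + 8 + 64 = 136
136 = (3,4,4)_6 → 3³ + 4³ + 4³ = 27 + 64 + 64 = 155
155 = (4,1,5)_6 → 4³ + 1³ + 5³ = 64 + 1 + 125 = 190
190 = (5,1,4)_6 → 5³ + 1³ + 4³ = 125 + 1 + 64 = 190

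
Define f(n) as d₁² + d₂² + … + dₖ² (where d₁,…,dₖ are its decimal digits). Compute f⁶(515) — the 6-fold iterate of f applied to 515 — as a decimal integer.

58

515 → 5² + 1² + 5² = 51
51 → 5² + 1² = 26
26 → 2² + 6² = 40
40 → 4² + 0² = 16
16 → 1² + 6² = 37
37 → 3² + 7² = 58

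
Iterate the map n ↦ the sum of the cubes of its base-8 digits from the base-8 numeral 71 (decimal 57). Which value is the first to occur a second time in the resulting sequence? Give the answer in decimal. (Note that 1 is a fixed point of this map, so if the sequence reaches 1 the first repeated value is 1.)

559

57 = (7,1)_8 → 7³ + 1³ = 344
344 = (5,3,0)_8 → 5³ + 3³ + 0³ = 152
152 = (2,3,0)_8 → 2³ + 3³ + 0³ = 35
35 = (4,3)_8 → 4³ + 3³ = 91
91 = (1,3,3)_8 → 1³ + 3³ + 3³ = 55
55 = (6,7)_8 → 6³ + 7³ = 559
559 = (1,0,5,7)_8 → 1³ + 0³ + 5³ + 7³ = 469
469 = (7,2,5)_8 → 7³ + 2³ + 5³ = 476
476 = (7,3,4)_8 → 7³ + 3³ + 4³ = 434
434 = (6,6,2)_8 → 6³ + 6³ + 2³ = 440
440 = (6,7,0)_8 → 6³ + 7³ + 0³ = 559  — 559 already appeared earlier.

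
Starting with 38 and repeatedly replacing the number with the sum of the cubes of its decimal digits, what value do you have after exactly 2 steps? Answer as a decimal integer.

881

38 → 539
539 → 881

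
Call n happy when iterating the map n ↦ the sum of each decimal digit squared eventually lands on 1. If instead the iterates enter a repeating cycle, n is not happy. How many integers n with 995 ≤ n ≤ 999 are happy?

995: 995 → 187 → 114 → 18 → 65 → 61 → 37 → 58 → 89 → 145 → 42 → 20 → 4 → 16 → 37  — not happy
996: 996 → 198 → 146 → 53 → 34 → 25 → 29 → 85 → 89 → 145 → 42 → 20 → 4 → 16 → 37 → 58 → 89  — not happy
997: 997 → 211 → 6 → 36 → 45 → 41 → 17 → 50 → 25 → 29 → 85 → 89 → 145 → 42 → 20 → 4 → 16 → 37 → 58 → 89  — not happy
998: 998 → 226 → 44 → 32 → 13 → 10 → 1  — happy
999: 999 → 243 → 29 → 85 → 89 → 145 → 42 → 20 → 4 → 16 → 37 → 58 → 89  — not happy
happy: 998

1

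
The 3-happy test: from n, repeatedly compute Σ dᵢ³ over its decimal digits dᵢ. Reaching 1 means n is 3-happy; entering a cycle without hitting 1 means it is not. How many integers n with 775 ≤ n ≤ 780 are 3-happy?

775: 775 → 811 → 514 → 190 → 730 → 370 → 370  (repeats 370)
776: 776 → 902 → 737 → 713 → 371 → 371  (repeats 371)
777: 777 → 1029 → 738 → 882 → 1032 → 36 → 243 → 99 → 1458 → 702 → 351 → 153 → 153  (repeats 153)
778: 778 → 1198 → 1243 → 100 → 1  (reaches 1)
779: 779 → 1415 → 191 → 731 → 371 → 371  (repeats 371)
780: 780 → 855 → 762 → 567 → 684 → 792 → 1080 → 513 → 153 → 153  (repeats 153)
3-happy: 778

1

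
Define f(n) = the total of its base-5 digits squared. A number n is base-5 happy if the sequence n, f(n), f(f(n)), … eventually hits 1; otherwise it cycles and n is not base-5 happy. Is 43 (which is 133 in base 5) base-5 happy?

base-5 happy

43 = (1,3,3)_5 → 1² + 3² + 3² = 1 + 9 + 9 = 19
19 = (3,4)_5 → 3² + 4² = 9 + 16 = 25
25 = (1,0,0)_5 → 1² + 0² + 0² = 1 + 0 + 0 = 1  — reached 1.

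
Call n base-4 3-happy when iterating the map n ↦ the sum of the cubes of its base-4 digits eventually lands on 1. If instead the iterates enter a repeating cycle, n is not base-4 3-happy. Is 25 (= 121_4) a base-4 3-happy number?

base-4 3-happy

25 = (1,2,1)_4 → 1³ + 2³ + 1³ = 10
10 = (2,2)_4 → 2³ + 2³ = 16
16 = (1,0,0)_4 → 1³ + 0³ + 0³ = 1  — reached 1.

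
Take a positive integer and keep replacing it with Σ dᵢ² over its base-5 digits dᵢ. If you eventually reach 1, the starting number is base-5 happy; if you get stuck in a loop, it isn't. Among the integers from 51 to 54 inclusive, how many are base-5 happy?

51: 51 → 5 → 1  — base-5 happy
52: 52 → 8 → 10 → 4 → 16 → 10  — not base-5 happy
53: 53 → 13 → 13  — not base-5 happy
54: 54 → 20 → 16 → 10 → 4 → 16  — not base-5 happy
base-5 happy: 51

1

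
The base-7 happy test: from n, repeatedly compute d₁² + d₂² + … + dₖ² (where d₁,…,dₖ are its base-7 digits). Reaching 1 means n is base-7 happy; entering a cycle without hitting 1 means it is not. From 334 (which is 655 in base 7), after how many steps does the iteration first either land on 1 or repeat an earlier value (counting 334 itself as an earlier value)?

334 = (6,5,5)_7 → 6² + 5² + 5² = 86
86 = (1,5,2)_7 → 1² + 5² + 2² = 30
30 = (4,2)_7 → 4² + 2² = 20
20 = (2,6)_7 → 2² + 6² = 40
40 = (5,5)_7 → 5² + 5² = 50
50 = (1,0,1)_7 → 1² + 0² + 1² = 2
2 = (2)_7 → 2² = 4
4 = (4)_7 → 4² = 16
16 = (2,2)_7 → 2² + 2² = 8
8 = (1,1)_7 → 1² + 1² = 2  — 2 repeats.
That took 10 steps.

10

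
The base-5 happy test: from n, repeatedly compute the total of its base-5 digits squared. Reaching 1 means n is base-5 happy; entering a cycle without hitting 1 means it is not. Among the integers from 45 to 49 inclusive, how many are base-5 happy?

45: 45 → 17 → 13 → 13  (repeats 13)
46: 46 → 18 → 18  (repeats 18)
47: 47 → 21 → 17 → 13 → 13  (repeats 13)
48: 48 → 26 → 2 → 4 → 16 → 10 → 4  (repeats 4)
49: 49 → 33 → 11 → 5 → 1  (reaches 1)
base-5 happy: 49

1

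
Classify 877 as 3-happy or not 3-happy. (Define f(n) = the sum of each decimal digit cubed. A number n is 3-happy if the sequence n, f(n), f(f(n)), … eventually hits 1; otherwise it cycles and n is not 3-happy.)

3-happy

877 → 1198
1198 → 1243
1243 → 100
100 → 1  — reached 1.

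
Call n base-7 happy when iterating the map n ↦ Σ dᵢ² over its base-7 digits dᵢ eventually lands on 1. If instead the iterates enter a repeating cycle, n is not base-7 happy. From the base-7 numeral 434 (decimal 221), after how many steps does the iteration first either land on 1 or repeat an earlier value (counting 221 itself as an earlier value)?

221 = (4,3,4)_7 → 41
41 = (5,6)_7 → 61
61 = (1,1,5)_7 → 27
27 = (3,6)_7 → 45
45 = (6,3)_7 → 45  — 45 repeats.
That took 5 steps.

5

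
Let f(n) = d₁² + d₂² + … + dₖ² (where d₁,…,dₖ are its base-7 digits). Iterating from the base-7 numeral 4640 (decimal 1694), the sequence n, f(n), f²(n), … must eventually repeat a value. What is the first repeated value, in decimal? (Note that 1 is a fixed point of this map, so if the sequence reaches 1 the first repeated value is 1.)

1694 = (4,6,4,0)_7 → 68
68 = (1,2,5)_7 → 30
30 = (4,2)_7 → 20
20 = (2,6)_7 → 40
40 = (5,5)_7 → 50
50 = (1,0,1)_7 → 2
2 = (2)_7 → 4
4 = (4)_7 → 16
16 = (2,2)_7 → 8
8 = (1,1)_7 → 2  — 2 already appeared earlier.

2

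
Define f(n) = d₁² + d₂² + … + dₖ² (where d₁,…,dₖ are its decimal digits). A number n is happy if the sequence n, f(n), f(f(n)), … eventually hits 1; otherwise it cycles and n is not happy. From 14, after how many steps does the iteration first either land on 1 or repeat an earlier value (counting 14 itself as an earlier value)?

14 → 1² + 4² = 1 + 16 = 17
17 → 1² + 7² = 1 + 49 = 50
50 → 5² + 0² = 25 + 0 = 25
25 → 2² + 5² = 4 + 25 = 29
29 → 2² + 9² = 4 + 81 = 85
85 → 8² + 5² = 64 + 25 = 89
89 → 8² + 9² = 64 + 81 = 145
145 → 1² + 4² + 5² = 1 + 16 + 25 = 42
42 → 4² + 2² = 16 + 4 = 20
20 → 2² + 0² = 4 + 0 = 4
4 → 4² = 16
16 → 1² + 6² = 1 + 36 = 37
37 → 3² + 7² = 9 + 49 = 58
58 → 5² + 8² = 25 + 64 = 89  — 89 repeats.
That took 14 steps.

14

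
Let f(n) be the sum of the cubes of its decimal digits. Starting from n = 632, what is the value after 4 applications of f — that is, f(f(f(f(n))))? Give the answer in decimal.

632 → 6³ + 3³ + 2³ = 251
251 → 2³ + 5³ + 1³ = 134
134 → 1³ + 3³ + 4³ = 92
92 → 9³ + 2³ = 737

737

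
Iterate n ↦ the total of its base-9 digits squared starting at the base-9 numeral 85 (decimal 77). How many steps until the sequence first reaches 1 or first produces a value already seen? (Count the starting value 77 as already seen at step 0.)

77 = (8,5)_9 → 8² + 5² = 64 + 25 = 89
89 = (1,0,8)_9 → 1² + 0² + 8² = 1 + 0 + 64 = 65
65 = (7,2)_9 → 7² + 2² = 49 + 4 = 53
53 = (5,8)_9 → 5² + 8² = 25 + 64 = 89  — 89 repeats.
That took 4 steps.

4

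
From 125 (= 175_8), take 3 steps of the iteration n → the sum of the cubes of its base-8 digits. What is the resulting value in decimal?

125 = (1,7,5)_8 → 1³ + 7³ + 5³ = 469
469 = (7,2,5)_8 → 7³ + 2³ + 5³ = 476
476 = (7,3,4)_8 → 7³ + 3³ + 4³ = 434

434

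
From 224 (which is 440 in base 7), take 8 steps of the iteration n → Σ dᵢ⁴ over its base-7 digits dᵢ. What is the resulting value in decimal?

32

224 = (4,4,0)_7 → 4⁴ + 4⁴ + 0⁴ = 256 + 256 + 0 = 512
512 = (1,3,3,1)_7 → 1⁴ + 3⁴ + 3⁴ + 1⁴ = 1 + 81 + 81 + 1 = 164
164 = (3,2,3)_7 → 3⁴ + 2⁴ + 3⁴ = 81 + 16 + 81 = 178
178 = (3,4,3)_7 → 3⁴ + 4⁴ + 3⁴ = 81 + 256 + 81 = 418
418 = (1,1,3,5)_7 → 1⁴ + 1⁴ + 3⁴ + 5⁴ = 1 + 1 + 81 + 625 = 708
708 = (2,0,3,1)_7 → 2⁴ + 0⁴ + 3⁴ + 1⁴ = 16 + 0 + 81 + 1 = 98
98 = (2,0,0)_7 → 2⁴ + 0⁴ + 0⁴ = 16 + 0 + 0 = 16
16 = (2,2)_7 → 2⁴ + 2⁴ = 16 + 16 = 32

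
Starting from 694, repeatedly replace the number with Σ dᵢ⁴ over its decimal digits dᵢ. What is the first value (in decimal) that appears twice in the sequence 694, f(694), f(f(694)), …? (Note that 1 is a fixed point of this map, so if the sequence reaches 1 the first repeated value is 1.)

4179

694 → 6⁴ + 9⁴ + 4⁴ = 8113
8113 → 8⁴ + 1⁴ + 1⁴ + 3⁴ = 4179
4179 → 4⁴ + 1⁴ + 7⁴ + 9⁴ = 9219
9219 → 9⁴ + 2⁴ + 1⁴ + 9⁴ = 13139
13139 → 1⁴ + 3⁴ + 1⁴ + 3⁴ + 9⁴ = 6725
6725 → 6⁴ + 7⁴ + 2⁴ + 5⁴ = 4338
4338 → 4⁴ + 3⁴ + 3⁴ + 8⁴ = 4514
4514 → 4⁴ + 5⁴ + 1⁴ + 4⁴ = 1138
1138 → 1⁴ + 1⁴ + 3⁴ + 8⁴ = 4179  — 4179 already appeared earlier.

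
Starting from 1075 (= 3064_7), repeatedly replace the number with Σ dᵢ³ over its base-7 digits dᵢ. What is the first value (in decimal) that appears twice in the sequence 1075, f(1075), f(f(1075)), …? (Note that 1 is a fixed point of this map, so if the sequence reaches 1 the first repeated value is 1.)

1

1075 = (3,0,6,4)_7 → 3³ + 0³ + 6³ + 4³ = 27 + 0 + 216 + 64 = 307
307 = (6,1,6)_7 → 6³ + 1³ + 6³ = 216 + 1 + 216 = 433
433 = (1,1,5,6)_7 → 1³ + 1³ + 5³ + 6³ = 1 + 1 + 125 + 216 = 343
343 = (1,0,0,0)_7 → 1³ + 0³ + 0³ + 0³ = 1 + 0 + 0 + 0 = 1  — reached the fixed point 1.
1 → 1, so 1 is the first repeated value.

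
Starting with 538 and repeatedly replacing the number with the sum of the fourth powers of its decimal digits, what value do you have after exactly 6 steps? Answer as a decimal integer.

13139

538 → 5⁴ + 3⁴ + 8⁴ = 4802
4802 → 4⁴ + 8⁴ + 0⁴ + 2⁴ = 4368
4368 → 4⁴ + 3⁴ + 6⁴ + 8⁴ = 5729
5729 → 5⁴ + 7⁴ + 2⁴ + 9⁴ = 9603
9603 → 9⁴ + 6⁴ + 0⁴ + 3⁴ = 7938
7938 → 7⁴ + 9⁴ + 3⁴ + 8⁴ = 13139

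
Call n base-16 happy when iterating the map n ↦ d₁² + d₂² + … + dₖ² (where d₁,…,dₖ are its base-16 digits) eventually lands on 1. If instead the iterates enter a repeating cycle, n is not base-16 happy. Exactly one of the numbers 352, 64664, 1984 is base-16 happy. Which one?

352: 352 → 37 → 29 → 170 → 200 → 208 → 169 → 181 → 146 → 85 → 50 → 13 → 169  — repeats 169 (not base-16 happy)
64664: 64664 → 514 → 8 → 64 → 16 → 1  — reaches 1 (base-16 happy)
1984: 1984 → 193 → 145 → 82 → 29 → 170 → 200 → 208 → 169 → 181 → 146 → 85 → 50 → 13 → 169  — repeats 169 (not base-16 happy)

64664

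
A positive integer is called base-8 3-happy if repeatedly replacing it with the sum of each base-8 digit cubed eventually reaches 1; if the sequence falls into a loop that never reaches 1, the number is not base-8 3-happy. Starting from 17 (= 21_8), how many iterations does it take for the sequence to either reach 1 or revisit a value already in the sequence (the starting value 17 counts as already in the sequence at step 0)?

17 = (2,1)_8 → 2³ + 1³ = 9
9 = (1,1)_8 → 1³ + 1³ = 2
2 = (2)_8 → 2³ = 8
8 = (1,0)_8 → 1³ + 0³ = 1  — reached 1.
That took 4 steps.

4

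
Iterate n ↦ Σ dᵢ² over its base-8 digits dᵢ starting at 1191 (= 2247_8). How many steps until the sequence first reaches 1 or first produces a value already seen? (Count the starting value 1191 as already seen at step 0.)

7

1191 = (2,2,4,7)_8 → 2² + 2² + 4² + 7² = 73
73 = (1,1,1)_8 → 1² + 1² + 1² = 3
3 = (3)_8 → 3² = 9
9 = (1,1)_8 → 1² + 1² = 2
2 = (2)_8 → 2² = 4
4 = (4)_8 → 4² = 16
16 = (2,0)_8 → 2² + 0² = 4  — 4 repeats.
That took 7 steps.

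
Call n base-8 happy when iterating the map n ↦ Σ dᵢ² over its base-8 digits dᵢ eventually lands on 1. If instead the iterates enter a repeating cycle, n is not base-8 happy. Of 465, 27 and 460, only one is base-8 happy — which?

465: 465 → 54 → 72 → 2 → 4 → 16 → 4  — repeats 4 (not base-8 happy)
27: 27 → 18 → 8 → 1  — reaches 1 (base-8 happy)
460: 460 → 66 → 5 → 25 → 10 → 5  — repeats 5 (not base-8 happy)

27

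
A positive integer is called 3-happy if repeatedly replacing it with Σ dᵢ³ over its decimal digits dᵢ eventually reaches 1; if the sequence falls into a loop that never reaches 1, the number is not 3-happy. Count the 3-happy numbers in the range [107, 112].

1

107: 107 → 344 → 155 → 251 → 134 → 92 → 737 → 713 → 371 → 371  — not 3-happy
108: 108 → 513 → 153 → 153  — not 3-happy
109: 109 → 730 → 370 → 370  — not 3-happy
110: 110 → 2 → 8 → 512 → 134 → 92 → 737 → 713 → 371 → 371  — not 3-happy
111: 111 → 3 → 27 → 351 → 153 → 153  — not 3-happy
112: 112 → 10 → 1  — 3-happy
3-happy: 112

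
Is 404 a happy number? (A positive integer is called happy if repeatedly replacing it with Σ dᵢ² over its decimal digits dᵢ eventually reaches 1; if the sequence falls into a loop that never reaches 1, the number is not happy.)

happy

404 → 32
32 → 13
13 → 10
10 → 1  — reached 1.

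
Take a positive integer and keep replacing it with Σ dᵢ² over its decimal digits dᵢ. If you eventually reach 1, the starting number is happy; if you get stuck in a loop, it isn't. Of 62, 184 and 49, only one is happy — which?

49

62: 62 → 40 → 16 → 37 → 58 → 89 → 145 → 42 → 20 → 4 → 16  — repeats 16 (not happy)
184: 184 → 81 → 65 → 61 → 37 → 58 → 89 → 145 → 42 → 20 → 4 → 16 → 37  — repeats 37 (not happy)
49: 49 → 97 → 130 → 10 → 1  — reaches 1 (happy)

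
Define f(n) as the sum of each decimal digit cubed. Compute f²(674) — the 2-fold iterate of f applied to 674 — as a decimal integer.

251

674 → 6³ + 7³ + 4³ = 623
623 → 6³ + 2³ + 3³ = 251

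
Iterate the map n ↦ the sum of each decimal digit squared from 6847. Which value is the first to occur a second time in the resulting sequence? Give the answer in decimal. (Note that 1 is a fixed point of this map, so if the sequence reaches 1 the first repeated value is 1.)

6847 → 6² + 8² + 4² + 7² = 36 + 64 + 16 + 49 = 165
165 → 1² + 6² + 5² = 1 + 36 + 25 = 62
62 → 6² + 2² = 36 + 4 = 40
40 → 4² + 0² = 16 + 0 = 16
16 → 1² + 6² = 1 + 36 = 37
37 → 3² + 7² = 9 + 49 = 58
58 → 5² + 8² = 25 + 64 = 89
89 → 8² + 9² = 64 + 81 = 145
145 → 1² + 4² + 5² = 1 + 16 + 25 = 42
42 → 4² + 2² = 16 + 4 = 20
20 → 2² + 0² = 4 + 0 = 4
4 → 4² = 16  — 16 already appeared earlier.

16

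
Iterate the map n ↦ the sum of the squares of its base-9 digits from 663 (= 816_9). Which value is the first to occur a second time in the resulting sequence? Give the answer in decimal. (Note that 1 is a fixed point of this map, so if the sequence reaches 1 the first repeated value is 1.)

663 = (8,1,6)_9 → 8² + 1² + 6² = 64 + 1 + 36 = 101
101 = (1,2,2)_9 → 1² + 2² + 2² = 1 + 4 + 4 = 9
9 = (1,0)_9 → 1² + 0² = 1 + 0 = 1  — reached the fixed point 1.
1 → 1, so 1 is the first repeated value.

1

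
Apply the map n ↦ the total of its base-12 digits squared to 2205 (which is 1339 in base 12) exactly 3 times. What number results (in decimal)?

2205 = (1,3,3,9)_12 → 1² + 3² + 3² + 9² = 100
100 = (8,4)_12 → 8² + 4² = 80
80 = (6,8)_12 → 6² + 8² = 100

100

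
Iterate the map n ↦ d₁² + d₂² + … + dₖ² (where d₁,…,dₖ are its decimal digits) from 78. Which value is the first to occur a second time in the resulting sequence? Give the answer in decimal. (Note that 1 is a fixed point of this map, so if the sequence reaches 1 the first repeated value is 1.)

4

78 → 7² + 8² = 49 + 64 = 113
113 → 1² + 1² + 3² = 1 + 1 + 9 = 11
11 → 1² + 1² = 1 + 1 = 2
2 → 2² = 4
4 → 4² = 16
16 → 1² + 6² = 1 + 36 = 37
37 → 3² + 7² = 9 + 49 = 58
58 → 5² + 8² = 25 + 64 = 89
89 → 8² + 9² = 64 + 81 = 145
145 → 1² + 4² + 5² = 1 + 16 + 25 = 42
42 → 4² + 2² = 16 + 4 = 20
20 → 2² + 0² = 4 + 0 = 4  — 4 already appeared earlier.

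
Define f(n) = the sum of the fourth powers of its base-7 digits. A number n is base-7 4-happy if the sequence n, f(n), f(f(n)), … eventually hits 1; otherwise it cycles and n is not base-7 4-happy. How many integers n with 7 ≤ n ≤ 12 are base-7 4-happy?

1

7: 7 → 1  — base-7 4-happy
8: 8 → 2 → 16 → 32 → 512 → 164 → 178 → 418 → 708 → 98 → 16  — not base-7 4-happy
9: 9 → 17 → 97 → 2593 → 1459 → 963 → 1153 → 803 → 673 → 1923 → 1507 → 913 → 609 → 707 → 97  — not base-7 4-happy
10: 10 → 82 → 882 → 272 → 2002 → 2546 → 1938 → 2258 → 1808 → 1938  — not base-7 4-happy
11: 11 → 257 → 1251 → 1043 → 97 → 2593 → 1459 → 963 → 1153 → 803 → 673 → 1923 → 1507 → 913 → 609 → 707 → 97  — not base-7 4-happy
12: 12 → 626 → 1332 → 1394 → 338 → 2608 → 514 → 244 → 2848 → 1314 → 1956 → 2258 → 1808 → 1938 → 2258  — not base-7 4-happy
base-7 4-happy: 7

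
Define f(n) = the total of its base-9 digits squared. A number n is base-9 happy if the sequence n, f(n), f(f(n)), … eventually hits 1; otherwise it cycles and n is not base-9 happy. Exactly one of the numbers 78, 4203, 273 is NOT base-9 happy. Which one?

78

78: 78 → 100 → 6 → 36 → 16 → 50 → 50  — repeats 50 (not base-9 happy)
4203: 4203 → 125 → 81 → 1  — reaches 1 (base-9 happy)
273: 273 → 27 → 9 → 1  — reaches 1 (base-9 happy)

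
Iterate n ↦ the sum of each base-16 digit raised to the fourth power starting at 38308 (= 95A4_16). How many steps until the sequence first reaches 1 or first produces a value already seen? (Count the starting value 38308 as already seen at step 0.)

38308 = (9,5,10,4)_16 → 17442
17442 = (4,4,2,2)_16 → 544
544 = (2,2,0)_16 → 32
32 = (2,0)_16 → 16
16 = (1,0)_16 → 1  — reached 1.
That took 5 steps.

5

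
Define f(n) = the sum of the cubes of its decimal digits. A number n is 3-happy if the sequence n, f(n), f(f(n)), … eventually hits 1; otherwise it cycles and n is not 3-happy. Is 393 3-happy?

not 3-happy

393 → 3³ + 9³ + 3³ = 783
783 → 7³ + 8³ + 3³ = 882
882 → 8³ + 8³ + 2³ = 1032
1032 → 1³ + 0³ + 3³ + 2³ = 36
36 → 3³ + 6³ = 243
243 → 2³ + 4³ + 3³ = 99
99 → 9³ + 9³ = 1458
1458 → 1³ + 4³ + 5³ + 8³ = 702
702 → 7³ + 0³ + 2³ = 351
351 → 3³ + 5³ + 1³ = 153
153 → 1³ + 5³ + 3³ = 153  — 153 already seen; the sequence cycles without reaching 1.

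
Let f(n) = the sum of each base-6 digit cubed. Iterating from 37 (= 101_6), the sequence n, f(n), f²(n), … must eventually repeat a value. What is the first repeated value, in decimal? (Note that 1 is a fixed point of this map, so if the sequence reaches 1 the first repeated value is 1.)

9

37 = (1,0,1)_6 → 2
2 = (2)_6 → 8
8 = (1,2)_6 → 9
9 = (1,3)_6 → 28
28 = (4,4)_6 → 128
128 = (3,3,2)_6 → 62
62 = (1,4,2)_6 → 73
73 = (2,0,1)_6 → 9  — 9 already appeared earlier.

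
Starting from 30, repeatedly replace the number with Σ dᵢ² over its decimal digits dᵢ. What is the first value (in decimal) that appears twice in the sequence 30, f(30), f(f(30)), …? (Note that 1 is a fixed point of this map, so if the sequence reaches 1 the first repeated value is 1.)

37

30 → 3² + 0² = 9 + 0 = 9
9 → 9² = 81
81 → 8² + 1² = 64 + 1 = 65
65 → 6² + 5² = 36 + 25 = 61
61 → 6² + 1² = 36 + 1 = 37
37 → 3² + 7² = 9 + 49 = 58
58 → 5² + 8² = 25 + 64 = 89
89 → 8² + 9² = 64 + 81 = 145
145 → 1² + 4² + 5² = 1 + 16 + 25 = 42
42 → 4² + 2² = 16 + 4 = 20
20 → 2² + 0² = 4 + 0 = 4
4 → 4² = 16
16 → 1² + 6² = 1 + 36 = 37  — 37 already appeared earlier.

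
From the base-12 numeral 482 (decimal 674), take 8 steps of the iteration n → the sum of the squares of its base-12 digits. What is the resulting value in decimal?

34

674 = (4,8,2)_12 → 4² + 8² + 2² = 84
84 = (7,0)_12 → 7² + 0² = 49
49 = (4,1)_12 → 4² + 1² = 17
17 = (1,5)_12 → 1² + 5² = 26
26 = (2,2)_12 → 2² + 2² = 8
8 = (8)_12 → 8² = 64
64 = (5,4)_12 → 5² + 4² = 41
41 = (3,5)_12 → 3² + 5² = 34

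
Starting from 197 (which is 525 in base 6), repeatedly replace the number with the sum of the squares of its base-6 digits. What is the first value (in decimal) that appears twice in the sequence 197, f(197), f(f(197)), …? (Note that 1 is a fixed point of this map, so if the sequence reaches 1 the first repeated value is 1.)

197 = (5,2,5)_6 → 54
54 = (1,3,0)_6 → 10
10 = (1,4)_6 → 17
17 = (2,5)_6 → 29
29 = (4,5)_6 → 41
41 = (1,0,5)_6 → 26
26 = (4,2)_6 → 20
20 = (3,2)_6 → 13
13 = (2,1)_6 → 5
5 = (5)_6 → 25
25 = (4,1)_6 → 17  — 17 already appeared earlier.

17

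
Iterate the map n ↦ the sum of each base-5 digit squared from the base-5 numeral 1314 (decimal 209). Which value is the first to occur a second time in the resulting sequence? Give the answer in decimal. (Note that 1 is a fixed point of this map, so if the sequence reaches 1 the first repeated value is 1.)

1

209 = (1,3,1,4)_5 → 1² + 3² + 1² + 4² = 27
27 = (1,0,2)_5 → 1² + 0² + 2² = 5
5 = (1,0)_5 → 1² + 0² = 1  — reached the fixed point 1.
1 → 1, so 1 is the first repeated value.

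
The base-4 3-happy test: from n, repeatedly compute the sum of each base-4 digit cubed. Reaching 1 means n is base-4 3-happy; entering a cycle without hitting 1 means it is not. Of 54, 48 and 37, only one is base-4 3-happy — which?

54: 54 → 36 → 9 → 9  — repeats 9 (not base-4 3-happy)
48: 48 → 27 → 36 → 9 → 9  — repeats 9 (not base-4 3-happy)
37: 37 → 10 → 16 → 1  — reaches 1 (base-4 3-happy)

37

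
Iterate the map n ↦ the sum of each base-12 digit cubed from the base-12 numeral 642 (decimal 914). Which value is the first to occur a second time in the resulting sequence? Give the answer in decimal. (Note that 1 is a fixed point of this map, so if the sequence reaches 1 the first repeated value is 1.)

288

914 = (6,4,2)_12 → 6³ + 4³ + 2³ = 288
288 = (2,0,0)_12 → 2³ + 0³ + 0³ = 8
8 = (8)_12 → 8³ = 512
512 = (3,6,8)_12 → 3³ + 6³ + 8³ = 755
755 = (5,2,11)_12 → 5³ + 2³ + 11³ = 1464
1464 = (10,2,0)_12 → 10³ + 2³ + 0³ = 1008
1008 = (7,0,0)_12 → 7³ + 0³ + 0³ = 343
343 = (2,4,7)_12 → 2³ + 4³ + 7³ = 415
415 = (2,10,7)_12 → 2³ + 10³ + 7³ = 1351
1351 = (9,4,7)_12 → 9³ + 4³ + 7³ = 1136
1136 = (7,10,8)_12 → 7³ + 10³ + 8³ = 1855
1855 = (1,0,10,7)_12 → 1³ + 0³ + 10³ + 7³ = 1344
1344 = (9,4,0)_12 → 9³ + 4³ + 0³ = 793
793 = (5,6,1)_12 → 5³ + 6³ + 1³ = 342
342 = (2,4,6)_12 → 2³ + 4³ + 6³ = 288  — 288 already appeared earlier.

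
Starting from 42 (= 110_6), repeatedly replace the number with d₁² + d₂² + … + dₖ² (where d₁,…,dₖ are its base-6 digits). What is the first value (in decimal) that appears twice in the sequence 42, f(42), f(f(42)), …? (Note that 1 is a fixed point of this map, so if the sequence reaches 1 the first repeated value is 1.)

20

42 = (1,1,0)_6 → 1² + 1² + 0² = 2
2 = (2)_6 → 2² = 4
4 = (4)_6 → 4² = 16
16 = (2,4)_6 → 2² + 4² = 20
20 = (3,2)_6 → 3² + 2² = 13
13 = (2,1)_6 → 2² + 1² = 5
5 = (5)_6 → 5² = 25
25 = (4,1)_6 → 4² + 1² = 17
17 = (2,5)_6 → 2² + 5² = 29
29 = (4,5)_6 → 4² + 5² = 41
41 = (1,0,5)_6 → 1² + 0² + 5² = 26
26 = (4,2)_6 → 4² + 2² = 20  — 20 already appeared earlier.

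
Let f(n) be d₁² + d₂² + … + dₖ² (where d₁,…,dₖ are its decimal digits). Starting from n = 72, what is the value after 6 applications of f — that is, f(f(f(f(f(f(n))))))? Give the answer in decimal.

89

72 → 53
53 → 34
34 → 25
25 → 29
29 → 85
85 → 89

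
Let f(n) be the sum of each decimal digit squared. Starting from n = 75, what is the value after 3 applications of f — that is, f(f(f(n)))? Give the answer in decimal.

75 → 74
74 → 65
65 → 61

61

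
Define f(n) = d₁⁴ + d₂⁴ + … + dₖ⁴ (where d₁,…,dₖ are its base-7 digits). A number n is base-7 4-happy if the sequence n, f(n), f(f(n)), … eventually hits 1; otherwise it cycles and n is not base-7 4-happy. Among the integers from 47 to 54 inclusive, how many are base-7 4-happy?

47: 47 → 1921 → 963 → 1153 → 803 → 673 → 1923 → 1507 → 913 → 609 → 707 → 97 → 2593 → 1459 → 963  — not base-7 4-happy
48: 48 → 2592 → 1394 → 338 → 2608 → 514 → 244 → 2848 → 1314 → 1956 → 2258 → 1808 → 1938 → 2258  — not base-7 4-happy
49: 49 → 1  — base-7 4-happy
50: 50 → 2 → 16 → 32 → 512 → 164 → 178 → 418 → 708 → 98 → 16  — not base-7 4-happy
51: 51 → 17 → 97 → 2593 → 1459 → 963 → 1153 → 803 → 673 → 1923 → 1507 → 913 → 609 → 707 → 97  — not base-7 4-happy
52: 52 → 82 → 882 → 272 → 2002 → 2546 → 1938 → 2258 → 1808 → 1938  — not base-7 4-happy
53: 53 → 257 → 1251 → 1043 → 97 → 2593 → 1459 → 963 → 1153 → 803 → 673 → 1923 → 1507 → 913 → 609 → 707 → 97  — not base-7 4-happy
54: 54 → 626 → 1332 → 1394 → 338 → 2608 → 514 → 244 → 2848 → 1314 → 1956 → 2258 → 1808 → 1938 → 2258  — not base-7 4-happy
base-7 4-happy: 49

1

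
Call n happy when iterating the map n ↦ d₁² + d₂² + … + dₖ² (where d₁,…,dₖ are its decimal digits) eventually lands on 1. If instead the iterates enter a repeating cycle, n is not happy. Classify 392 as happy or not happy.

392 → 3² + 9² + 2² = 9 + 81 + 4 = 94
94 → 9² + 4² = 81 + 16 = 97
97 → 9² + 7² = 81 + 49 = 130
130 → 1² + 3² + 0² = 1 + 9 + 0 = 10
10 → 1² + 0² = 1 + 0 = 1  — reached 1.

happy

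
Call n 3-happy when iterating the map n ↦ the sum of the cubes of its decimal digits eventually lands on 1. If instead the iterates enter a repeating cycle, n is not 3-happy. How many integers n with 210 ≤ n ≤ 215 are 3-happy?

1

210: 210 → 9 → 729 → 1080 → 513 → 153 → 153  (repeats 153)
211: 211 → 10 → 1  (reaches 1)
212: 212 → 17 → 344 → 155 → 251 → 134 → 92 → 737 → 713 → 371 → 371  (repeats 371)
213: 213 → 36 → 243 → 99 → 1458 → 702 → 351 → 153 → 153  (repeats 153)
214: 214 → 73 → 370 → 370  (repeats 370)
215: 215 → 134 → 92 → 737 → 713 → 371 → 371  (repeats 371)
3-happy: 211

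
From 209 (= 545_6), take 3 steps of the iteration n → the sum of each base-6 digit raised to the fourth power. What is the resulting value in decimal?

1218

209 = (5,4,5)_6 → 5⁴ + 4⁴ + 5⁴ = 625 + 256 + 625 = 1506
1506 = (1,0,5,5,0)_6 → 1⁴ + 0⁴ + 5⁴ + 5⁴ + 0⁴ = 1 + 0 + 625 + 625 + 0 = 1251
1251 = (5,4,4,3)_6 → 5⁴ + 4⁴ + 4⁴ + 3⁴ = 625 + 256 + 256 + 81 = 1218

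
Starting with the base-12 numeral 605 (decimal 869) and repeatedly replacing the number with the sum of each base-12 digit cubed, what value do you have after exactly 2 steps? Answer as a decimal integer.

197

869 = (6,0,5)_12 → 6³ + 0³ + 5³ = 216 + 0 + 125 = 341
341 = (2,4,5)_12 → 2³ + 4³ + 5³ = 8 + 64 + 125 = 197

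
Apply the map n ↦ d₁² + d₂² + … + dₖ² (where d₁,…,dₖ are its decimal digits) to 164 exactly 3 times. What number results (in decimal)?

25

164 → 1² + 6² + 4² = 53
53 → 5² + 3² = 34
34 → 3² + 4² = 25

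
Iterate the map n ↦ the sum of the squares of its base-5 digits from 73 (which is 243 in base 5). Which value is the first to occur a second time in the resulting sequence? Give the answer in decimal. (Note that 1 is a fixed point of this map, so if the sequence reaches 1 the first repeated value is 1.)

13

73 = (2,4,3)_5 → 2² + 4² + 3² = 29
29 = (1,0,4)_5 → 1² + 0² + 4² = 17
17 = (3,2)_5 → 3² + 2² = 13
13 = (2,3)_5 → 2² + 3² = 13  — 13 already appeared earlier.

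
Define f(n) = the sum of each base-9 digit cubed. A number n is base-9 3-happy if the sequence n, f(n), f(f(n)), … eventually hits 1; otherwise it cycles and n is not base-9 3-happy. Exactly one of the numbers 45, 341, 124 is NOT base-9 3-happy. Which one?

45: 45 → 125 → 577 → 345 → 99 → 9 → 1  — reaches 1 (base-9 3-happy)
341: 341 → 577 → 345 → 99 → 9 → 1  — reaches 1 (base-9 3-happy)
124: 124 → 408 → 152 → 856 → 128 → 134 → 638 → 1198 → 470 → 476 → 980 → 540 → 432 → 152  — repeats 152 (not base-9 3-happy)

124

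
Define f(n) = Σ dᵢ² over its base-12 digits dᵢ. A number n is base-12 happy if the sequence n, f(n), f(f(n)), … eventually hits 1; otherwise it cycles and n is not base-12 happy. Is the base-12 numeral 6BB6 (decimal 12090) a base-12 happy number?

base-12 happy

12090 = (6,11,11,6)_12 → 6² + 11² + 11² + 6² = 36 + 121 + 121 + 36 = 314
314 = (2,2,2)_12 → 2² + 2² + 2² = 4 + 4 + 4 = 12
12 = (1,0)_12 → 1² + 0² = 1 + 0 = 1  — reached 1.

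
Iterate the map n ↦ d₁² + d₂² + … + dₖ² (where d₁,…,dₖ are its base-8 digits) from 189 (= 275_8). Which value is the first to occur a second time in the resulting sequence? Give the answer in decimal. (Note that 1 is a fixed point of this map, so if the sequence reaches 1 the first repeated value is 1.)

189 = (2,7,5)_8 → 2² + 7² + 5² = 4 + 49 + 25 = 78
78 = (1,1,6)_8 → 1² + 1² + 6² = 1 + 1 + 36 = 38
38 = (4,6)_8 → 4² + 6² = 16 + 36 = 52
52 = (6,4)_8 → 6² + 4² = 36 + 16 = 52  — 52 already appeared earlier.

52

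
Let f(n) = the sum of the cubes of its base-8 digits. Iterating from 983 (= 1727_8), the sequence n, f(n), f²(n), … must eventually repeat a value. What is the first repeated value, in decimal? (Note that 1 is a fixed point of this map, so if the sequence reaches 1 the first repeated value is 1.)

983 = (1,7,2,7)_8 → 1³ + 7³ + 2³ + 7³ = 695
695 = (1,2,6,7)_8 → 1³ + 2³ + 6³ + 7³ = 568
568 = (1,0,7,0)_8 → 1³ + 0³ + 7³ + 0³ = 344
344 = (5,3,0)_8 → 5³ + 3³ + 0³ = 152
152 = (2,3,0)_8 → 2³ + 3³ + 0³ = 35
35 = (4,3)_8 → 4³ + 3³ = 91
91 = (1,3,3)_8 → 1³ + 3³ + 3³ = 55
55 = (6,7)_8 → 6³ + 7³ = 559
559 = (1,0,5,7)_8 → 1³ + 0³ + 5³ + 7³ = 469
469 = (7,2,5)_8 → 7³ + 2³ + 5³ = 476
476 = (7,3,4)_8 → 7³ + 3³ + 4³ = 434
434 = (6,6,2)_8 → 6³ + 6³ + 2³ = 440
440 = (6,7,0)_8 → 6³ + 7³ + 0³ = 559  — 559 already appeared earlier.

559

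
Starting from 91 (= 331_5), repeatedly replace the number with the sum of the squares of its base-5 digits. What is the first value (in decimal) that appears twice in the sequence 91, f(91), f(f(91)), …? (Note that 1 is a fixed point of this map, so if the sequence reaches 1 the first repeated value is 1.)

1

91 = (3,3,1)_5 → 3² + 3² + 1² = 9 + 9 + 1 = 19
19 = (3,4)_5 → 3² + 4² = 9 + 16 = 25
25 = (1,0,0)_5 → 1² + 0² + 0² = 1 + 0 + 0 = 1  — reached the fixed point 1.
1 → 1, so 1 is the first repeated value.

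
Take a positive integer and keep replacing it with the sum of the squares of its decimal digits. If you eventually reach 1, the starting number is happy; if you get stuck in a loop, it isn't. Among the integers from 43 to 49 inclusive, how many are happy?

2

43: 43 → 25 → 29 → 85 → 89 → 145 → 42 → 20 → 4 → 16 → 37 → 58 → 89  — not happy
44: 44 → 32 → 13 → 10 → 1  — happy
45: 45 → 41 → 17 → 50 → 25 → 29 → 85 → 89 → 145 → 42 → 20 → 4 → 16 → 37 → 58 → 89  — not happy
46: 46 → 52 → 29 → 85 → 89 → 145 → 42 → 20 → 4 → 16 → 37 → 58 → 89  — not happy
47: 47 → 65 → 61 → 37 → 58 → 89 → 145 → 42 → 20 → 4 → 16 → 37  — not happy
48: 48 → 80 → 64 → 52 → 29 → 85 → 89 → 145 → 42 → 20 → 4 → 16 → 37 → 58 → 89  — not happy
49: 49 → 97 → 130 → 10 → 1  — happy
happy: 44, 49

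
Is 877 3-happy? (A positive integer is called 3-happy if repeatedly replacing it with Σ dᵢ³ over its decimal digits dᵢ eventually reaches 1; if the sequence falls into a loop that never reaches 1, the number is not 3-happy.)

877 → 1198
1198 → 1243
1243 → 100
100 → 1  — reached 1.

3-happy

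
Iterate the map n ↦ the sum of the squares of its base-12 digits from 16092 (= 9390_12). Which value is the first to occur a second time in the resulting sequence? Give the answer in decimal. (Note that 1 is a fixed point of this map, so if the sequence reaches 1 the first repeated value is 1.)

5

16092 = (9,3,9,0)_12 → 9² + 3² + 9² + 0² = 171
171 = (1,2,3)_12 → 1² + 2² + 3² = 14
14 = (1,2)_12 → 1² + 2² = 5
5 = (5)_12 → 5² = 25
25 = (2,1)_12 → 2² + 1² = 5  — 5 already appeared earlier.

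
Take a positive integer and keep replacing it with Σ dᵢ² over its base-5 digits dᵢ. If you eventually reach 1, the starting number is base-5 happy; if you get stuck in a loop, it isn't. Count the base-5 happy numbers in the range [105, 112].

1

105: 105 → 17 → 13 → 13  (repeats 13)
106: 106 → 18 → 18  (repeats 18)
107: 107 → 21 → 17 → 13 → 13  (repeats 13)
108: 108 → 26 → 2 → 4 → 16 → 10 → 4  (repeats 4)
109: 109 → 33 → 11 → 5 → 1  (reaches 1)
110: 110 → 20 → 16 → 10 → 4 → 16  (repeats 16)
111: 111 → 21 → 17 → 13 → 13  (repeats 13)
112: 112 → 24 → 32 → 6 → 2 → 4 → 16 → 10 → 4  (repeats 4)
base-5 happy: 109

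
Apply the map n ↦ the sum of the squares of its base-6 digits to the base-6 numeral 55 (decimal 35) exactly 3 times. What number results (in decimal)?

10

35 = (5,5)_6 → 5² + 5² = 25 + 25 = 50
50 = (1,2,2)_6 → 1² + 2² + 2² = 1 + 4 + 4 = 9
9 = (1,3)_6 → 1² + 3² = 1 + 9 = 10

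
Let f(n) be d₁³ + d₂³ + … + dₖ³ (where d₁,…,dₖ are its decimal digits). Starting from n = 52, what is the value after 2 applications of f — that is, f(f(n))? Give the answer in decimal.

55

52 → 5³ + 2³ = 125 + 8 = 133
133 → 1³ + 3³ + 3³ = 1 + 27 + 27 = 55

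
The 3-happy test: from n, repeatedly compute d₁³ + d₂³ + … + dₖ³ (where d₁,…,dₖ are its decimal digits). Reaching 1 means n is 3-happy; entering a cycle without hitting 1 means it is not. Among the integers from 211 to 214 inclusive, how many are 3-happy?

211: 211 → 10 → 1  (reaches 1)
212: 212 → 17 → 344 → 155 → 251 → 134 → 92 → 737 → 713 → 371 → 371  (repeats 371)
213: 213 → 36 → 243 → 99 → 1458 → 702 → 351 → 153 → 153  (repeats 153)
214: 214 → 73 → 370 → 370  (repeats 370)
3-happy: 211

1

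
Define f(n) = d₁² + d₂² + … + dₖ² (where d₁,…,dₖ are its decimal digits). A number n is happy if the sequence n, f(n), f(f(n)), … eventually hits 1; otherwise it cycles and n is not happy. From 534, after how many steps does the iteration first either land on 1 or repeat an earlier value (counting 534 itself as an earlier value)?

534 → 5² + 3² + 4² = 25 + 9 + 16 = 50
50 → 5² + 0² = 25 + 0 = 25
25 → 2² + 5² = 4 + 25 = 29
29 → 2² + 9² = 4 + 81 = 85
85 → 8² + 5² = 64 + 25 = 89
89 → 8² + 9² = 64 + 81 = 145
145 → 1² + 4² + 5² = 1 + 16 + 25 = 42
42 → 4² + 2² = 16 + 4 = 20
20 → 2² + 0² = 4 + 0 = 4
4 → 4² = 16
16 → 1² + 6² = 1 + 36 = 37
37 → 3² + 7² = 9 + 49 = 58
58 → 5² + 8² = 25 + 64 = 89  — 89 repeats.
That took 13 steps.

13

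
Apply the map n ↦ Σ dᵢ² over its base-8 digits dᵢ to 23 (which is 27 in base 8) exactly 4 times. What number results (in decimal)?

6

23 = (2,7)_8 → 2² + 7² = 53
53 = (6,5)_8 → 6² + 5² = 61
61 = (7,5)_8 → 7² + 5² = 74
74 = (1,1,2)_8 → 1² + 1² + 2² = 6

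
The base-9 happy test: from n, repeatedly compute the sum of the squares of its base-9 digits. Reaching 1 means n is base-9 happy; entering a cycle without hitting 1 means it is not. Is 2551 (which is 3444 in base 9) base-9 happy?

2551 = (3,4,4,4)_9 → 3² + 4² + 4² + 4² = 9 + 16 + 16 + 16 = 57
57 = (6,3)_9 → 6² + 3² = 36 + 9 = 45
45 = (5,0)_9 → 5² + 0² = 25 + 0 = 25
25 = (2,7)_9 → 2² + 7² = 4 + 49 = 53
53 = (5,8)_9 → 5² + 8² = 25 + 64 = 89
89 = (1,0,8)_9 → 1² + 0² + 8² = 1 + 0 + 64 = 65
65 = (7,2)_9 → 7² + 2² = 49 + 4 = 53  — 53 already seen; the sequence cycles without reaching 1.

not base-9 happy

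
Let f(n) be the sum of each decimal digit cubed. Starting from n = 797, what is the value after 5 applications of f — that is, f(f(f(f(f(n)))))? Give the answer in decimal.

797 → 7³ + 9³ + 7³ = 1415
1415 → 1³ + 4³ + 1³ + 5³ = 191
191 → 1³ + 9³ + 1³ = 731
731 → 7³ + 3³ + 1³ = 371
371 → 3³ + 7³ + 1³ = 371

371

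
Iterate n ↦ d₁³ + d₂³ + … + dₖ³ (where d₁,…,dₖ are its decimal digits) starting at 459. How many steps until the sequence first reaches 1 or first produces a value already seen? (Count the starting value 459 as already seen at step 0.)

6

459 → 4³ + 5³ + 9³ = 64 + 125 + 729 = 918
918 → 9³ + 1³ + 8³ = 729 + 1 + 512 = 1242
1242 → 1³ + 2³ + 4³ + 2³ = 1 + 8 + 64 + 8 = 81
81 → 8³ + 1³ = 512 + 1 = 513
513 → 5³ + 1³ + 3³ = 125 + 1 + 27 = 153
153 → 1³ + 5³ + 3³ = 1 + 125 + 27 = 153  — 153 repeats.
That took 6 steps.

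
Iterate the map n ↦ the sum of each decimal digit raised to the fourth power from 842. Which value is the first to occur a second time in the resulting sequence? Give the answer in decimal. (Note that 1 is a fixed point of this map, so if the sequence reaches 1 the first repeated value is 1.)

13139

842 → 8⁴ + 4⁴ + 2⁴ = 4096 + 256 + 16 = 4368
4368 → 4⁴ + 3⁴ + 6⁴ + 8⁴ = 256 + 81 + 1296 + 4096 = 5729
5729 → 5⁴ + 7⁴ + 2⁴ + 9⁴ = 625 + 2401 + 16 + 6561 = 9603
9603 → 9⁴ + 6⁴ + 0⁴ + 3⁴ = 6561 + 1296 + 0 + 81 = 7938
7938 → 7⁴ + 9⁴ + 3⁴ + 8⁴ = 2401 + 6561 + 81 + 4096 = 13139
13139 → 1⁴ + 3⁴ + 1⁴ + 3⁴ + 9⁴ = 1 + 81 + 1 + 81 + 6561 = 6725
6725 → 6⁴ + 7⁴ + 2⁴ + 5⁴ = 1296 + 2401 + 16 + 625 = 4338
4338 → 4⁴ + 3⁴ + 3⁴ + 8⁴ = 256 + 81 + 81 + 4096 = 4514
4514 → 4⁴ + 5⁴ + 1⁴ + 4⁴ = 256 + 625 + 1 + 256 = 1138
1138 → 1⁴ + 1⁴ + 3⁴ + 8⁴ = 1 + 1 + 81 + 4096 = 4179
4179 → 4⁴ + 1⁴ + 7⁴ + 9⁴ = 256 + 1 + 2401 + 6561 = 9219
9219 → 9⁴ + 2⁴ + 1⁴ + 9⁴ = 6561 + 16 + 1 + 6561 = 13139  — 13139 already appeared earlier.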